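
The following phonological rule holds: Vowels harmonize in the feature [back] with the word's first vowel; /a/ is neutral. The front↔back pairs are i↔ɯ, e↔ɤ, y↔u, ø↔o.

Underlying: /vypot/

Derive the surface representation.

/o/ harmonizes with /y/ ([-back]) → [ø]

[vypøt]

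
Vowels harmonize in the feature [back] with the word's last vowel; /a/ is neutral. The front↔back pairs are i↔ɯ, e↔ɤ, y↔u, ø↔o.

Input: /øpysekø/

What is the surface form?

[øpysekø]

no segment meets the rule's conditions; no change.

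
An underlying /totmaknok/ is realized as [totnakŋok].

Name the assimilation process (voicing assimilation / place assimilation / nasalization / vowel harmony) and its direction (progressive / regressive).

/m/→[n] /n/→[ŋ].
Each target copies a feature from the preceding segment, so the direction is progressive.

place assimilation, progressive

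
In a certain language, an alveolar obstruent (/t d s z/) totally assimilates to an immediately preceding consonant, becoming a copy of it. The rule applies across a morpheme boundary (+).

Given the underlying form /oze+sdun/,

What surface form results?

[oze+ssun]

/d/ after /s/ → [s] (total assimilation)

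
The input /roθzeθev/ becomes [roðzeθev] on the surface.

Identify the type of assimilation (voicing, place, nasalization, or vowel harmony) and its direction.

/θ/→[ð].
Each target copies a feature from the following segment, so the direction is regressive.

voicing assimilation, regressive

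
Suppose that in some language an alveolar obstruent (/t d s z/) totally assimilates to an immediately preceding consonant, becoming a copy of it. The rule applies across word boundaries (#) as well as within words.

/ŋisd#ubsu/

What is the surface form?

[ŋiss#ubbu]

/d/ after /s/ → [s] (total assimilation)
/s/ after /b/ → [b] (total assimilation)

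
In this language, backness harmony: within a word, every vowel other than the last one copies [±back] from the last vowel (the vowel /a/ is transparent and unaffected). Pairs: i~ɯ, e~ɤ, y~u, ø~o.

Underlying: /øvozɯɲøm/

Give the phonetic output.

/o/ harmonizes with /ø/ ([-back]) → [ø]
/ɯ/ harmonizes with /ø/ ([-back]) → [i]

[øvøziɲøm]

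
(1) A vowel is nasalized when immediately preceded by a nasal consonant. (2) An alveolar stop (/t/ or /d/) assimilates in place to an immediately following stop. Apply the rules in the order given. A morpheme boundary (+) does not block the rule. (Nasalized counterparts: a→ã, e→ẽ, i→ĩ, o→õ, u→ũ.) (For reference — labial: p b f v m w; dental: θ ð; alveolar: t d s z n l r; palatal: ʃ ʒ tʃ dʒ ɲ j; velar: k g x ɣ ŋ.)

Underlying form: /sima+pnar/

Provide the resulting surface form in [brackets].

Rule 1: /a/ after nasal /m/ → [ã]
Rule 1: /a/ after nasal /n/ → [ã]
After rule 1: simã+pnãr
Rule 2: no segment meets the rule's conditions; no change.

[simã+pnãr]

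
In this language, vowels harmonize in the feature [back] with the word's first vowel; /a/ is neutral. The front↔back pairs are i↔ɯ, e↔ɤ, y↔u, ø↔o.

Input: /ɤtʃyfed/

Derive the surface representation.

[ɤtʃufɤd]

/y/ harmonizes with /ɤ/ ([+back]) → [u]
/e/ harmonizes with /ɤ/ ([+back]) → [ɤ]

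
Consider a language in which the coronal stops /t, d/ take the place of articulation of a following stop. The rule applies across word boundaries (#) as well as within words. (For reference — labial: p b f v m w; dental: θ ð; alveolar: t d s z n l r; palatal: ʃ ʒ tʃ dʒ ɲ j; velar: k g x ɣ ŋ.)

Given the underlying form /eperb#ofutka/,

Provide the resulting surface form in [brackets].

[eperb#ofukka]

/t/ before /k/ (velar) → [k]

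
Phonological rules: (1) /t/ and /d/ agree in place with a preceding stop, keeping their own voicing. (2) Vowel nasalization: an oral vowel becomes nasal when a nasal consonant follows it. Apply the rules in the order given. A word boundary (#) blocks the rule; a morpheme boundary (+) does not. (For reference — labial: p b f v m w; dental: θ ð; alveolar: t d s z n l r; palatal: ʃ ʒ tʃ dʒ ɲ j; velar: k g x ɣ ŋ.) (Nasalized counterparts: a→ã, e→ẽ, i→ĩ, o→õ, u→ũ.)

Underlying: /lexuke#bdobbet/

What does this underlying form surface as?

Rule 1: /d/ after /b/ (labial) → [b]
After rule 1: lexuke#bbobbet
Rule 2: no segment meets the rule's conditions; no change.

[lexuke#bbobbet]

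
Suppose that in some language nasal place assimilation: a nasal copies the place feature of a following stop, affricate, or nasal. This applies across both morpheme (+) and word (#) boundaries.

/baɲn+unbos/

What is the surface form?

[bann+umbos]

/ɲ/ before /n/ (alveolar) → [n]
/n/ before /b/ (labial) → [m]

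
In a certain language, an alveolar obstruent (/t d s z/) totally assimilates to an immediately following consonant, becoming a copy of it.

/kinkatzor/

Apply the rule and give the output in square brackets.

[kinkazzor]

/t/ before /z/ → [z] (total assimilation)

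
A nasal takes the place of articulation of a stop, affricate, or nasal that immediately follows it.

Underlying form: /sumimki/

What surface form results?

[sumiŋki]

/m/ before /k/ (velar) → [ŋ]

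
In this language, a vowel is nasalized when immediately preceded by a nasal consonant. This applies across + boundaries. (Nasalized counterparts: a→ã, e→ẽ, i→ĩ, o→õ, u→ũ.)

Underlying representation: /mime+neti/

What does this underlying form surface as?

/i/ after nasal /m/ → [ĩ]
/e/ after nasal /m/ → [ẽ]
/e/ after nasal /n/ → [ẽ]

[mĩmẽ+nẽti]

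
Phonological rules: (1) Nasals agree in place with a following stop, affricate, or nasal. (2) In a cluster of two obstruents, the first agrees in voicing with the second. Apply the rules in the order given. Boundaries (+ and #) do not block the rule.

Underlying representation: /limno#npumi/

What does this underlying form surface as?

Rule 1: /m/ before /n/ (alveolar) → [n]
Rule 1: /n/ before /p/ (labial) → [m]
After rule 1: linno#mpumi
Rule 2: no segment meets the rule's conditions; no change.

[linno#mpumi]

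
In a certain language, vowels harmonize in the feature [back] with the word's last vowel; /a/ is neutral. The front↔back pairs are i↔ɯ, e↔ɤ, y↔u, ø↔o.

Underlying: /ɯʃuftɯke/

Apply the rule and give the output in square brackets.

/ɯ/ harmonizes with /e/ ([-back]) → [i]
/u/ harmonizes with /e/ ([-back]) → [y]
/ɯ/ harmonizes with /e/ ([-back]) → [i]

[iʃyftike]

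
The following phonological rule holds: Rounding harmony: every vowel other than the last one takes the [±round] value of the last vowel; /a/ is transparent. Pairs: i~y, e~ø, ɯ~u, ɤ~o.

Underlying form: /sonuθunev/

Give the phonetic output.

[sɤnɯθɯnev]

/o/ harmonizes with /e/ ([-round]) → [ɤ]
/u/ harmonizes with /e/ ([-round]) → [ɯ]
/u/ harmonizes with /e/ ([-round]) → [ɯ]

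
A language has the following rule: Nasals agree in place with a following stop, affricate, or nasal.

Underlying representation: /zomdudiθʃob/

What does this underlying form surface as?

[zondudiθʃob]

/m/ before /d/ (alveolar) → [n]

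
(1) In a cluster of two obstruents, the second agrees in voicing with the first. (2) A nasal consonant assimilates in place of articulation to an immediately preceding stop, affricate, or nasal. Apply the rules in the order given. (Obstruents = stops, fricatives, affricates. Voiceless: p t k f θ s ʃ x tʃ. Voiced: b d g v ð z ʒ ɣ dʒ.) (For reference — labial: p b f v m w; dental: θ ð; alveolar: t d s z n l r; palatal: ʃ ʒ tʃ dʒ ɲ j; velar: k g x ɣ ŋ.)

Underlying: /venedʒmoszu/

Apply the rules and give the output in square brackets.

Rule 1: /z/ after /s/ (voiceless) → [s]
After rule 1: venedʒmossu
Rule 2: /m/ after /dʒ/ (palatal) → [ɲ]

[venedʒɲossu]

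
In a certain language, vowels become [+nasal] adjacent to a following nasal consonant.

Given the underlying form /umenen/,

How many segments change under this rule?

/u/ before nasal /m/ → [ũ]
/e/ before nasal /n/ → [ẽ]
/e/ before nasal /n/ → [ẽ]
3 segments change.

3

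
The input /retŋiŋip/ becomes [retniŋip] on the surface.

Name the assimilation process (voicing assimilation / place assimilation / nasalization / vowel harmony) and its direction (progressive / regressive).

/ŋ/→[n].
Each target copies a feature from the preceding segment, so the direction is progressive.

place assimilation, progressive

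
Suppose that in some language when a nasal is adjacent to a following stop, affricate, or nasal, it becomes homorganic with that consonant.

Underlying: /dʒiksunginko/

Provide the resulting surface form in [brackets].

[dʒiksuŋgiŋko]

/n/ before /g/ (velar) → [ŋ]
/n/ before /k/ (velar) → [ŋ]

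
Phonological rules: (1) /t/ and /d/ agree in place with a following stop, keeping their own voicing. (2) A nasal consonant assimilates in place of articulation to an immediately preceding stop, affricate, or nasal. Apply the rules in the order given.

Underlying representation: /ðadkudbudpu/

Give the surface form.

Rule 1: /d/ before /k/ (velar) → [g]
Rule 1: /d/ before /b/ (labial) → [b]
Rule 1: /d/ before /p/ (labial) → [b]
After rule 1: ðagkubbubpu
Rule 2: no segment meets the rule's conditions; no change.

[ðagkubbubpu]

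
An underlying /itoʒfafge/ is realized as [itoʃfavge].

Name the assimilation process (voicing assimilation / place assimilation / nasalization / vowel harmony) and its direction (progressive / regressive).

voicing assimilation, regressive

/ʒ/→[ʃ] /f/→[v].
Each target copies a feature from the following segment, so the direction is regressive.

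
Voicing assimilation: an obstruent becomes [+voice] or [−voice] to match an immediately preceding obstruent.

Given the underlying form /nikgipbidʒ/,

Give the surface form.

[nikkippidʒ]

/g/ after /k/ (voiceless) → [k]
/b/ after /p/ (voiceless) → [p]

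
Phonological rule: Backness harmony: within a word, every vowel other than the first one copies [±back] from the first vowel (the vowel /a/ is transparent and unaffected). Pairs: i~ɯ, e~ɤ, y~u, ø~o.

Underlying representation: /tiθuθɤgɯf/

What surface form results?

/u/ harmonizes with /i/ ([-back]) → [y]
/ɤ/ harmonizes with /i/ ([-back]) → [e]
/ɯ/ harmonizes with /i/ ([-back]) → [i]

[tiθyθegif]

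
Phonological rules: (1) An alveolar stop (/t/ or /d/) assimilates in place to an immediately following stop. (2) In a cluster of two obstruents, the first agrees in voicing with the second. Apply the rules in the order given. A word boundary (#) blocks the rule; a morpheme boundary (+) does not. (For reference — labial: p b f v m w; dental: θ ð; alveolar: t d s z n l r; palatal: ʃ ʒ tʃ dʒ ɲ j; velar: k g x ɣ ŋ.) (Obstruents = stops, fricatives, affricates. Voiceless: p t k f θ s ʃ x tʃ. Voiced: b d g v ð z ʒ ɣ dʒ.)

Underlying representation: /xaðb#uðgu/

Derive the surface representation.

Rule 1: no segment meets the rule's conditions; no change.
After rule 1: xaðb#uðgu
Rule 2: no segment meets the rule's conditions; no change.

[xaðb#uðgu]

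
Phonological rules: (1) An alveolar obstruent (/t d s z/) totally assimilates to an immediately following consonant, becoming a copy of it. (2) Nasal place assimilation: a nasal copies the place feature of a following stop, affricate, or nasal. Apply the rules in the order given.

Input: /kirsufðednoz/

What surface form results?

Rule 1: /d/ before /n/ → [n] (total assimilation)
After rule 1: kirsufðennoz
Rule 2: no segment meets the rule's conditions; no change.

[kirsufðennoz]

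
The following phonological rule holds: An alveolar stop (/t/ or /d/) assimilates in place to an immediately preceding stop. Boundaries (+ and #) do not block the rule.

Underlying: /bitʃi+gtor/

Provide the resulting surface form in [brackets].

/t/ after /g/ (velar) → [k]

[bitʃi+gkor]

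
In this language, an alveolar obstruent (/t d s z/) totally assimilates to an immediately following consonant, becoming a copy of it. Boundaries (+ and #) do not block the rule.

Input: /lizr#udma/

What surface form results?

[lirr#umma]

/z/ before /r/ → [r] (total assimilation)
/d/ before /m/ → [m] (total assimilation)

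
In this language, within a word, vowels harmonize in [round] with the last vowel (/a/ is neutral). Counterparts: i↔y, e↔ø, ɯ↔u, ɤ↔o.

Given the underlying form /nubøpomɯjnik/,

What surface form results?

/u/ harmonizes with /i/ ([-round]) → [ɯ]
/ø/ harmonizes with /i/ ([-round]) → [e]
/o/ harmonizes with /i/ ([-round]) → [ɤ]

[nɯbepɤmɯjnik]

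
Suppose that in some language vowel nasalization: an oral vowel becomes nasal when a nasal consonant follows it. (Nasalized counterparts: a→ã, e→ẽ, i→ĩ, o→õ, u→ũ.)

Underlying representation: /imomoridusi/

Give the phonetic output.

/i/ before nasal /m/ → [ĩ]
/o/ before nasal /m/ → [õ]

[ĩmõmoridusi]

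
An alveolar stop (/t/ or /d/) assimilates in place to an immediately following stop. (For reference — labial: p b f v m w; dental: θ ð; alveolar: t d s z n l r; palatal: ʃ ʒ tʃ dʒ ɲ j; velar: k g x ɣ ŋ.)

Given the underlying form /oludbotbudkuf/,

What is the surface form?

[olubbopbugkuf]

/d/ before /b/ (labial) → [b]
/t/ before /b/ (labial) → [p]
/d/ before /k/ (velar) → [g]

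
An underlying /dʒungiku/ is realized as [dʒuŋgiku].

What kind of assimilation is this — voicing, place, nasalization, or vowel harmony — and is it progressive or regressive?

place assimilation, regressive

/n/→[ŋ].
Each target copies a feature from the following segment, so the direction is regressive.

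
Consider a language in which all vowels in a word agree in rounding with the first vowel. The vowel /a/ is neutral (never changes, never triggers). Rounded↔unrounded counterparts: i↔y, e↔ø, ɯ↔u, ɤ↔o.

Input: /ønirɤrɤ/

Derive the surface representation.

[ønyroro]

/i/ harmonizes with /ø/ ([+round]) → [y]
/ɤ/ harmonizes with /ø/ ([+round]) → [o]
/ɤ/ harmonizes with /ø/ ([+round]) → [o]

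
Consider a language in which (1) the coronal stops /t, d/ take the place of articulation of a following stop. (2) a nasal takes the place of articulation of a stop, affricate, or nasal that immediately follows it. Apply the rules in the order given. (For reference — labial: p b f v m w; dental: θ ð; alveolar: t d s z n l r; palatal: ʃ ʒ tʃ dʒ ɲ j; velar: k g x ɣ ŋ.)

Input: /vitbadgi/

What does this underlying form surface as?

[vipbaggi]

Rule 1: /t/ before /b/ (labial) → [p]
Rule 1: /d/ before /g/ (velar) → [g]
After rule 1: vipbaggi
Rule 2: no segment meets the rule's conditions; no change.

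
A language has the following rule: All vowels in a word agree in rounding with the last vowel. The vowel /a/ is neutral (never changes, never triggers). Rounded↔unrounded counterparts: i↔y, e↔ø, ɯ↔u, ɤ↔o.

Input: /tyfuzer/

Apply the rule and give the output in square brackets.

[tifɯzer]

/y/ harmonizes with /e/ ([-round]) → [i]
/u/ harmonizes with /e/ ([-round]) → [ɯ]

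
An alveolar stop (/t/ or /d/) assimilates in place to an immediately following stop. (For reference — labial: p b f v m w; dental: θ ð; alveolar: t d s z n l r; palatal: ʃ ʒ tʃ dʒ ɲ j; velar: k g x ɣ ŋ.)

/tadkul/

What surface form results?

[tagkul]

/d/ before /k/ (velar) → [g]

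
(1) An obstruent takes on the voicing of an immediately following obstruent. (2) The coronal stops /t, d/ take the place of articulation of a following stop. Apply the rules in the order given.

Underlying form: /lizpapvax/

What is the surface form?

Rule 1: /z/ before /p/ (voiceless) → [s]
Rule 1: /p/ before /v/ (voiced) → [b]
After rule 1: lispabvax
Rule 2: no segment meets the rule's conditions; no change.

[lispabvax]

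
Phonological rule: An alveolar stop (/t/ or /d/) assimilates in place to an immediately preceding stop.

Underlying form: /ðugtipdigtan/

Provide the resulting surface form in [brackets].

[ðugkipbigkan]

/t/ after /g/ (velar) → [k]
/d/ after /p/ (labial) → [b]
/t/ after /g/ (velar) → [k]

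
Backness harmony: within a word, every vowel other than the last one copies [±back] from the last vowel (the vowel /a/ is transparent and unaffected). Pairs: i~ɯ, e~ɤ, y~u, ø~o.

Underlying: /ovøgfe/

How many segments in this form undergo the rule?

1

/o/ harmonizes with /e/ ([-back]) → [ø]
1 segment changes.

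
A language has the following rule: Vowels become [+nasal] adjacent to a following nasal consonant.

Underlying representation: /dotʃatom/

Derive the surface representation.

/o/ before nasal /m/ → [õ]

[dotʃatõm]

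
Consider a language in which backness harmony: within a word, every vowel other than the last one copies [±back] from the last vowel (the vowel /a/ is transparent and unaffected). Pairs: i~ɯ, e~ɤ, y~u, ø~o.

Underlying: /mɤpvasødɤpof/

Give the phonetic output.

/ø/ harmonizes with /o/ ([+back]) → [o]

[mɤpvasodɤpof]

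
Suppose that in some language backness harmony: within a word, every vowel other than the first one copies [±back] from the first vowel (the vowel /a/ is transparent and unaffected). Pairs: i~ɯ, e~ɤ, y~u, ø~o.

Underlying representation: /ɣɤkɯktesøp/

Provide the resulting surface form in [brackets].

[ɣɤkɯktɤsop]

/e/ harmonizes with /ɤ/ ([+back]) → [ɤ]
/ø/ harmonizes with /ɤ/ ([+back]) → [o]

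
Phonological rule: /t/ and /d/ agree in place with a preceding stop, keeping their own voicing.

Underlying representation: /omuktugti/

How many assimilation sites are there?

/t/ after /k/ (velar) → [k]
/t/ after /g/ (velar) → [k]
2 segments change.

2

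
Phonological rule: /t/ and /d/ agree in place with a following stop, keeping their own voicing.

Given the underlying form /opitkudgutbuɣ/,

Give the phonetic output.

[opikkuggupbuɣ]

/t/ before /k/ (velar) → [k]
/d/ before /g/ (velar) → [g]
/t/ before /b/ (labial) → [p]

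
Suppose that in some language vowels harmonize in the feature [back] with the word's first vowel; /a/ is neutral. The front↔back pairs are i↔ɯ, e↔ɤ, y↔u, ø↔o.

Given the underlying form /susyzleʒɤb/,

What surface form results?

/y/ harmonizes with /u/ ([+back]) → [u]
/e/ harmonizes with /u/ ([+back]) → [ɤ]

[susuzlɤʒɤb]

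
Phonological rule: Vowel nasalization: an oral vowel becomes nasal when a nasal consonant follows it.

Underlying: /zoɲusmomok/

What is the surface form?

[zõɲusmõmok]

/o/ before nasal /ɲ/ → [õ]
/o/ before nasal /m/ → [õ]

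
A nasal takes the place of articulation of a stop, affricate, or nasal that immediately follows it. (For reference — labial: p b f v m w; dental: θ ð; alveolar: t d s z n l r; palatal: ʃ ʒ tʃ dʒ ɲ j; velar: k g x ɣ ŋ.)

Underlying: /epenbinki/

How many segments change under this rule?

2

/n/ before /b/ (labial) → [m]
/n/ before /k/ (velar) → [ŋ]
2 segments change.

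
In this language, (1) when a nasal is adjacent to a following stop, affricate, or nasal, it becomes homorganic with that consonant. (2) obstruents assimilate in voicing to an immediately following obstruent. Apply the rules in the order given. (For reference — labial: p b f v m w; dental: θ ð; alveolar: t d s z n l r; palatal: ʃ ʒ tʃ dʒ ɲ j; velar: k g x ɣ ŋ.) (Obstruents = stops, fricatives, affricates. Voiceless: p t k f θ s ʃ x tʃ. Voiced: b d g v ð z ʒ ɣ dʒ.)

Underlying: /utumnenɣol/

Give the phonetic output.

[utunnenɣol]

Rule 1: /m/ before /n/ (alveolar) → [n]
After rule 1: utunnenɣol
Rule 2: no segment meets the rule's conditions; no change.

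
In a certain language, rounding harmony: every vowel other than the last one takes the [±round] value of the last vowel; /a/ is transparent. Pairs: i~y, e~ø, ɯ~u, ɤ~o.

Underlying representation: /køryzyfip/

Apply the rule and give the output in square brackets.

/ø/ harmonizes with /i/ ([-round]) → [e]
/y/ harmonizes with /i/ ([-round]) → [i]
/y/ harmonizes with /i/ ([-round]) → [i]

[kerizifip]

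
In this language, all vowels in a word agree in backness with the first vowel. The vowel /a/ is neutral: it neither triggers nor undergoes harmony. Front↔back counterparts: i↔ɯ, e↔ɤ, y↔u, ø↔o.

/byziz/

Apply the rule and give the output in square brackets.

no segment meets the rule's conditions; no change.

[byziz]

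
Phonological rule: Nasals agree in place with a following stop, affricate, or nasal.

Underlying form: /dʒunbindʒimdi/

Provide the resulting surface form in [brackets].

[dʒumbiɲdʒindi]

/n/ before /b/ (labial) → [m]
/n/ before /dʒ/ (palatal) → [ɲ]
/m/ before /d/ (alveolar) → [n]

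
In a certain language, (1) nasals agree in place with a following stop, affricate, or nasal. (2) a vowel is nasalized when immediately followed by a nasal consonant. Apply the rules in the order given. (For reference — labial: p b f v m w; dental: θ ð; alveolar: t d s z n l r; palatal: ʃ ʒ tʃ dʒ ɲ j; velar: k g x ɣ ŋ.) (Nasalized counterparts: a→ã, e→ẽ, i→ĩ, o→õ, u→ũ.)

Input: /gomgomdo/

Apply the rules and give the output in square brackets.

[gõŋgõndo]

Rule 1: /m/ before /g/ (velar) → [ŋ]
Rule 1: /m/ before /d/ (alveolar) → [n]
After rule 1: goŋgondo
Rule 2: /o/ before nasal /ŋ/ → [õ]
Rule 2: /o/ before nasal /n/ → [õ]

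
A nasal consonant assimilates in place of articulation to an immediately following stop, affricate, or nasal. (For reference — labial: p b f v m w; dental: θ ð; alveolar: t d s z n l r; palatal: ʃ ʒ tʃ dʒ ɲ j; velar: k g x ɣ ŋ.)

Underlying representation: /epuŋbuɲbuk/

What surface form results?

[epumbumbuk]

/ŋ/ before /b/ (labial) → [m]
/ɲ/ before /b/ (labial) → [m]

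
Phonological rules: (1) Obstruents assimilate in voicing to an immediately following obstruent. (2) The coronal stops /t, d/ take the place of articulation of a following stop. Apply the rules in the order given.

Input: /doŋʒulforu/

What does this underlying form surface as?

Rule 1: no segment meets the rule's conditions; no change.
After rule 1: doŋʒulforu
Rule 2: no segment meets the rule's conditions; no change.

[doŋʒulforu]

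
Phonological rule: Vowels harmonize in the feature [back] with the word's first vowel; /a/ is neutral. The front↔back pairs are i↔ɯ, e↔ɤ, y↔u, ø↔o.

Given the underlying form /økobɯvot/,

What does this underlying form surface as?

/o/ harmonizes with /ø/ ([-back]) → [ø]
/ɯ/ harmonizes with /ø/ ([-back]) → [i]
/o/ harmonizes with /ø/ ([-back]) → [ø]

[økøbivøt]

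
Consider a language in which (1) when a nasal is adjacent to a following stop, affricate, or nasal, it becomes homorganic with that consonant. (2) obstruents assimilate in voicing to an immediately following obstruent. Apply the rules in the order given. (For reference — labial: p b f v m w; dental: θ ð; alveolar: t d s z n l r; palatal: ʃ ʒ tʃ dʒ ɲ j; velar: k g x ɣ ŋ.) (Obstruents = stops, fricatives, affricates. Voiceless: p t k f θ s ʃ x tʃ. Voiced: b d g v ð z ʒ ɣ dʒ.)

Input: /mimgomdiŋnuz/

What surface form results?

Rule 1: /m/ before /g/ (velar) → [ŋ]
Rule 1: /m/ before /d/ (alveolar) → [n]
Rule 1: /ŋ/ before /n/ (alveolar) → [n]
After rule 1: miŋgondinnuz
Rule 2: no segment meets the rule's conditions; no change.

[miŋgondinnuz]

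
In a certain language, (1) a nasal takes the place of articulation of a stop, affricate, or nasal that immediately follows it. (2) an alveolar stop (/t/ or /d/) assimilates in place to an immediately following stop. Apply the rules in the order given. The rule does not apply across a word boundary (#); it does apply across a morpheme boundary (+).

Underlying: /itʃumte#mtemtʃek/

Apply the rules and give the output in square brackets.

Rule 1: /m/ before /t/ (alveolar) → [n]
Rule 1: /m/ before /t/ (alveolar) → [n]
Rule 1: /m/ before /tʃ/ (palatal) → [ɲ]
After rule 1: itʃunte#nteɲtʃek
Rule 2: no segment meets the rule's conditions; no change.

[itʃunte#nteɲtʃek]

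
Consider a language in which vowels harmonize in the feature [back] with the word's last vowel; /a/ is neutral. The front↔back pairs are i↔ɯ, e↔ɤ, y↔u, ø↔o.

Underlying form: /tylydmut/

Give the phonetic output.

[tuludmut]

/y/ harmonizes with /u/ ([+back]) → [u]
/y/ harmonizes with /u/ ([+back]) → [u]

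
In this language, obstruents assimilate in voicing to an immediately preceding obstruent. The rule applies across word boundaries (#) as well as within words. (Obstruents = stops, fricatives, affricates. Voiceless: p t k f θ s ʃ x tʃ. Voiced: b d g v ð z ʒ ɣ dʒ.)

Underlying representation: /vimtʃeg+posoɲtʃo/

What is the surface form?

/p/ after /g/ (voiced) → [b]

[vimtʃeg+bosoɲtʃo]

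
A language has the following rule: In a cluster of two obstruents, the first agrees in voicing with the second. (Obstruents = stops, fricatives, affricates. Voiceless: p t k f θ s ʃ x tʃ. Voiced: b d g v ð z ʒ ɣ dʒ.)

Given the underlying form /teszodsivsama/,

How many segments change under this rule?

3

/s/ before /z/ (voiced) → [z]
/d/ before /s/ (voiceless) → [t]
/v/ before /s/ (voiceless) → [f]
3 segments change.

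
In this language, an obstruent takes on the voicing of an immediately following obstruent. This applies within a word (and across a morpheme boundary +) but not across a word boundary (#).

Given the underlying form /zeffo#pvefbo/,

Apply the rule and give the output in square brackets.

[zeffo#bvevbo]

/p/ before /v/ (voiced) → [b]
/f/ before /b/ (voiced) → [v]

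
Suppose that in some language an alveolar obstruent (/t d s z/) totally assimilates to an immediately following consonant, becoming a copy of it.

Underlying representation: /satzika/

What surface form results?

[sazzika]

/t/ before /z/ → [z] (total assimilation)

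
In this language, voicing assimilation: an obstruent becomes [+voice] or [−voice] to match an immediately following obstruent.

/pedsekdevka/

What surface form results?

[petsegdefka]

/d/ before /s/ (voiceless) → [t]
/k/ before /d/ (voiced) → [g]
/v/ before /k/ (voiceless) → [f]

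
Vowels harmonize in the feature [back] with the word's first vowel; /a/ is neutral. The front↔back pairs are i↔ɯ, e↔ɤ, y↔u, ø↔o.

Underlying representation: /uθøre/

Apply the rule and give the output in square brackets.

/ø/ harmonizes with /u/ ([+back]) → [o]
/e/ harmonizes with /u/ ([+back]) → [ɤ]

[uθorɤ]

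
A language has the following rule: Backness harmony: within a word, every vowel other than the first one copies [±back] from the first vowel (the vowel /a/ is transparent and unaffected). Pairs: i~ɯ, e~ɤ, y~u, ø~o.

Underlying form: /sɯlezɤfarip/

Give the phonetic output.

/e/ harmonizes with /ɯ/ ([+back]) → [ɤ]
/i/ harmonizes with /ɯ/ ([+back]) → [ɯ]

[sɯlɤzɤfarɯp]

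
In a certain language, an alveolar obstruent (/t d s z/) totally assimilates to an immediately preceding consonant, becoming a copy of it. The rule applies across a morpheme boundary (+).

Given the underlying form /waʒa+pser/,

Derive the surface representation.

[waʒa+pper]

/s/ after /p/ → [p] (total assimilation)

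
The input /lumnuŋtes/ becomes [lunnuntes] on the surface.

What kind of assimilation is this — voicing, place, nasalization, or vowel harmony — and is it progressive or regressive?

/m/→[n] /ŋ/→[n].
Each target copies a feature from the following segment, so the direction is regressive.

place assimilation, regressive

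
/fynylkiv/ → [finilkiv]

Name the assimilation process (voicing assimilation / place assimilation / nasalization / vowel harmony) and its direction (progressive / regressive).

/y/→[i] /y/→[i].
Vowels agree with the last vowel, so the harmony is regressive.

vowel harmony, regressive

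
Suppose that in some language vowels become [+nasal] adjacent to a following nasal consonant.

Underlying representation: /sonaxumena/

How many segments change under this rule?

/o/ before nasal /n/ → [õ]
/u/ before nasal /m/ → [ũ]
/e/ before nasal /n/ → [ẽ]
3 segments change.

3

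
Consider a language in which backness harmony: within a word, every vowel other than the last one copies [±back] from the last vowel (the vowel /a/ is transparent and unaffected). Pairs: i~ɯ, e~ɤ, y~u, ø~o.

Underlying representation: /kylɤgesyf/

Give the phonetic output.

[kylegesyf]

/ɤ/ harmonizes with /y/ ([-back]) → [e]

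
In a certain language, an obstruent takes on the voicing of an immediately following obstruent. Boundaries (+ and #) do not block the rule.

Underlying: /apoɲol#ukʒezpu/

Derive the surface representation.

/k/ before /ʒ/ (voiced) → [g]
/z/ before /p/ (voiceless) → [s]

[apoɲol#ugʒespu]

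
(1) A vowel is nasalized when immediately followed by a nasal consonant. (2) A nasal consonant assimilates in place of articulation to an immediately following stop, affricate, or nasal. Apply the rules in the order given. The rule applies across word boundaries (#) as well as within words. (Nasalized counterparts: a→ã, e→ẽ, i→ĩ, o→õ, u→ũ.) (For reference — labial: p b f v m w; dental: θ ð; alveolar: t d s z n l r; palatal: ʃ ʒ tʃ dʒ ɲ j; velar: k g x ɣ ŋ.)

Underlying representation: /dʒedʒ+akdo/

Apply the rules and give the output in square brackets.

[dʒedʒ+akdo]

Rule 1: no segment meets the rule's conditions; no change.
After rule 1: dʒedʒ+akdo
Rule 2: no segment meets the rule's conditions; no change.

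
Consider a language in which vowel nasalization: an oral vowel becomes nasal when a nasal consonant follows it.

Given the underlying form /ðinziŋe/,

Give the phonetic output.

/i/ before nasal /n/ → [ĩ]
/i/ before nasal /ŋ/ → [ĩ]

[ðĩnzĩŋe]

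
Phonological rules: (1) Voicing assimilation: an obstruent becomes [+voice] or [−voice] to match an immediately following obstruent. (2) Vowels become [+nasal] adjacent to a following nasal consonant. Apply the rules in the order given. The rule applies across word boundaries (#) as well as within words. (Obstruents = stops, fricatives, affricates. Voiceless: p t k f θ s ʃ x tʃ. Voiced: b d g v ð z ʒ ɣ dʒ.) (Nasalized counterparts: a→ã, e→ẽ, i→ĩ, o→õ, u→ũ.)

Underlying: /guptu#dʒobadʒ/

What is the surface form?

[guptu#dʒobadʒ]

Rule 1: no segment meets the rule's conditions; no change.
After rule 1: guptu#dʒobadʒ
Rule 2: no segment meets the rule's conditions; no change.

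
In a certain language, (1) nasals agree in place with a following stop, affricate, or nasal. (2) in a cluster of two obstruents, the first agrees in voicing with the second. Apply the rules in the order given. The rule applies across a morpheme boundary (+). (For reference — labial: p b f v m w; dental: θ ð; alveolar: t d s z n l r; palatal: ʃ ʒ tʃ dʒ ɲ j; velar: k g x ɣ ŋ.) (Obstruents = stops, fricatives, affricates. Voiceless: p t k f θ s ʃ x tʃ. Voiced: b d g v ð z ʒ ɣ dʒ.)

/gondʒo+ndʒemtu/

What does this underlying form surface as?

Rule 1: /n/ before /dʒ/ (palatal) → [ɲ]
Rule 1: /n/ before /dʒ/ (palatal) → [ɲ]
Rule 1: /m/ before /t/ (alveolar) → [n]
After rule 1: goɲdʒo+ɲdʒentu
Rule 2: no segment meets the rule's conditions; no change.

[goɲdʒo+ɲdʒentu]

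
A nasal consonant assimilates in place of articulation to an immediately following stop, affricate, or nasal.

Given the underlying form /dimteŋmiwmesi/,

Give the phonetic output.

/m/ before /t/ (alveolar) → [n]
/ŋ/ before /m/ (labial) → [m]

[dintemmiwmesi]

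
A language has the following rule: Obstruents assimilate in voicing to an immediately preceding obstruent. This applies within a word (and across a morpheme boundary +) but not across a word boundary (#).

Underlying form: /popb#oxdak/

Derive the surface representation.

/b/ after /p/ (voiceless) → [p]
/d/ after /x/ (voiceless) → [t]

[popp#oxtak]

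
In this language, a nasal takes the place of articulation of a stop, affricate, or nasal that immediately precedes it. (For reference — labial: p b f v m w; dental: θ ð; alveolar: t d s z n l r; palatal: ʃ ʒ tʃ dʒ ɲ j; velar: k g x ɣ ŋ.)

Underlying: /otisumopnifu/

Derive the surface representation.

[otisumopmifu]

/n/ after /p/ (labial) → [m]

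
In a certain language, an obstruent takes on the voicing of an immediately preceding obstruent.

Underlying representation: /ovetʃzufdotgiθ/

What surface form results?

[ovetʃsuftotkiθ]

/z/ after /tʃ/ (voiceless) → [s]
/d/ after /f/ (voiceless) → [t]
/g/ after /t/ (voiceless) → [k]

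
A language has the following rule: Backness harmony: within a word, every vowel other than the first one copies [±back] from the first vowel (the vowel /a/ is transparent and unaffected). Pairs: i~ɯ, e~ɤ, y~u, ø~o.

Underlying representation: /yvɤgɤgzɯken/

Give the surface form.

[yvegegziken]

/ɤ/ harmonizes with /y/ ([-back]) → [e]
/ɤ/ harmonizes with /y/ ([-back]) → [e]
/ɯ/ harmonizes with /y/ ([-back]) → [i]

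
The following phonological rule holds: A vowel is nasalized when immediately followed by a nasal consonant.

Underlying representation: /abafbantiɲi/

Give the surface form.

[abafbãntĩɲi]

/a/ before nasal /n/ → [ã]
/i/ before nasal /ɲ/ → [ĩ]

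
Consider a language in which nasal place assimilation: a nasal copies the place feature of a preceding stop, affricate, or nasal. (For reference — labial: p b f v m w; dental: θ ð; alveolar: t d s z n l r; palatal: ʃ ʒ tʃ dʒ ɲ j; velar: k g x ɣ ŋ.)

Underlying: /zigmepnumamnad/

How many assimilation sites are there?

3

/m/ after /g/ (velar) → [ŋ]
/n/ after /p/ (labial) → [m]
/n/ after /m/ (labial) → [m]
3 segments change.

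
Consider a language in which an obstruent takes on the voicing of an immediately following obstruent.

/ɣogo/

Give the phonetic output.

no segment meets the rule's conditions; no change.

[ɣogo]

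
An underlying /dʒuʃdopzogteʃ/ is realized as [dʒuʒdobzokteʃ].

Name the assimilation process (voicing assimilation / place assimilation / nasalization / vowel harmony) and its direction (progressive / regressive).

/ʃ/→[ʒ] /p/→[b] /g/→[k].
Each target copies a feature from the following segment, so the direction is regressive.

voicing assimilation, regressive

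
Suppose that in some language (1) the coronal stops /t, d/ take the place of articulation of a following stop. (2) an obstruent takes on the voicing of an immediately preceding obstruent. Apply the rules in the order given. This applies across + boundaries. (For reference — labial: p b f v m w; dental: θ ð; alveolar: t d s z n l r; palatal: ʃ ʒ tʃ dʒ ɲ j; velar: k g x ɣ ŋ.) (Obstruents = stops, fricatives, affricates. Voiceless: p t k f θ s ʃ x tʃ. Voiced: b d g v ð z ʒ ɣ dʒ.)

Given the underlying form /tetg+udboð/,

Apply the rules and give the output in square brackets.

[tekk+ubboð]

Rule 1: /t/ before /g/ (velar) → [k]
Rule 1: /d/ before /b/ (labial) → [b]
After rule 1: tekg+ubboð
Rule 2: /g/ after /k/ (voiceless) → [k]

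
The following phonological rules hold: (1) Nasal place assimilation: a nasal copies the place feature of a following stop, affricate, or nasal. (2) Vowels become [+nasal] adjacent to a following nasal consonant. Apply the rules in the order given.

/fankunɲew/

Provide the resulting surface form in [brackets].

Rule 1: /n/ before /k/ (velar) → [ŋ]
Rule 1: /n/ before /ɲ/ (palatal) → [ɲ]
After rule 1: faŋkuɲɲew
Rule 2: /a/ before nasal /ŋ/ → [ã]
Rule 2: /u/ before nasal /ɲ/ → [ũ]

[fãŋkũɲɲew]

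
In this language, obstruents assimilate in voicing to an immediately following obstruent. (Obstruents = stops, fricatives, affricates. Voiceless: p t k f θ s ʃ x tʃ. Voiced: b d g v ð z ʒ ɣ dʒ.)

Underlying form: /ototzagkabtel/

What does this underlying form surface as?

[otodzakkaptel]

/t/ before /z/ (voiced) → [d]
/g/ before /k/ (voiceless) → [k]
/b/ before /t/ (voiceless) → [p]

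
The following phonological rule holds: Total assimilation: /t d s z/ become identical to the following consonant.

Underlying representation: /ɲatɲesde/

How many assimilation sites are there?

/t/ before /ɲ/ → [ɲ] (total assimilation)
/s/ before /d/ → [d] (total assimilation)
2 segments change.

2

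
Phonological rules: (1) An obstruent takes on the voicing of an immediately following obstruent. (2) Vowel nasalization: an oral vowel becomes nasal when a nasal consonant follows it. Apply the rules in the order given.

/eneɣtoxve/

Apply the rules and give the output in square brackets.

[ẽnextoɣve]

Rule 1: /ɣ/ before /t/ (voiceless) → [x]
Rule 1: /x/ before /v/ (voiced) → [ɣ]
After rule 1: enextoɣve
Rule 2: /e/ before nasal /n/ → [ẽ]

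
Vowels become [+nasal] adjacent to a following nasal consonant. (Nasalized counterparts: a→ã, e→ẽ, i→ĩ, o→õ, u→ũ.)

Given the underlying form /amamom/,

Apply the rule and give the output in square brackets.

/a/ before nasal /m/ → [ã]
/a/ before nasal /m/ → [ã]
/o/ before nasal /m/ → [õ]

[ãmãmõm]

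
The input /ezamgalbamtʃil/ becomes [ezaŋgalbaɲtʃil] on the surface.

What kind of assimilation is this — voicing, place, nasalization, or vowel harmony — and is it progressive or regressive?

place assimilation, regressive

/m/→[ŋ] /m/→[ɲ].
Each target copies a feature from the following segment, so the direction is regressive.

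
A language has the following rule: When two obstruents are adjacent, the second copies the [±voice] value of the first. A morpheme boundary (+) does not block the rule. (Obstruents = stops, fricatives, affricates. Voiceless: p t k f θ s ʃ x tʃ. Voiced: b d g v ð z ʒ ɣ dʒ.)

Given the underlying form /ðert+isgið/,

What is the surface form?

/g/ after /s/ (voiceless) → [k]

[ðert+iskið]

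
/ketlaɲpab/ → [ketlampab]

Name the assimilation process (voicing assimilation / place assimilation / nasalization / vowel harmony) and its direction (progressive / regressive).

/ɲ/→[m].
Each target copies a feature from the following segment, so the direction is regressive.

place assimilation, regressive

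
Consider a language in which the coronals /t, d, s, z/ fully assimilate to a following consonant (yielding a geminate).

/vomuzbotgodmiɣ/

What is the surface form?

[vomubboggommiɣ]

/z/ before /b/ → [b] (total assimilation)
/t/ before /g/ → [g] (total assimilation)
/d/ before /m/ → [m] (total assimilation)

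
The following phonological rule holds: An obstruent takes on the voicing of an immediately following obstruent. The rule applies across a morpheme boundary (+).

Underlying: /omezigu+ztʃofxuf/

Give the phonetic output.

[omezigu+stʃofxuf]

/z/ before /tʃ/ (voiceless) → [s]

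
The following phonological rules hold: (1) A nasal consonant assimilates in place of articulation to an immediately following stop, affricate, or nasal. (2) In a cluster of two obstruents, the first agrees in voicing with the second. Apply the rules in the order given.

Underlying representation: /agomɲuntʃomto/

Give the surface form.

[agoɲɲuɲtʃonto]

Rule 1: /m/ before /ɲ/ (palatal) → [ɲ]
Rule 1: /n/ before /tʃ/ (palatal) → [ɲ]
Rule 1: /m/ before /t/ (alveolar) → [n]
After rule 1: agoɲɲuɲtʃonto
Rule 2: no segment meets the rule's conditions; no change.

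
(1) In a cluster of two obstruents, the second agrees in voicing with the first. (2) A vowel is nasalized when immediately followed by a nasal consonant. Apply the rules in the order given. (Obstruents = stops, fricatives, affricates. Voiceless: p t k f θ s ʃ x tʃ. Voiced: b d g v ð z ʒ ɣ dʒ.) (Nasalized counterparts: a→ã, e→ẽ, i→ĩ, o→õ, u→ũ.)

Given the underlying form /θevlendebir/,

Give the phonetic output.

[θevlẽndebir]

Rule 1: no segment meets the rule's conditions; no change.
After rule 1: θevlendebir
Rule 2: /e/ before nasal /n/ → [ẽ]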